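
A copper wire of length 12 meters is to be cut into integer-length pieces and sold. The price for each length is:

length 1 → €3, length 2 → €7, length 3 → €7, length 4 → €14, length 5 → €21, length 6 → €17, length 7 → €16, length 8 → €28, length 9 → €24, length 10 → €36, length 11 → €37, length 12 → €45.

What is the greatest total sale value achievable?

49

Consider every possible first cut. v[k] is the best of p[i]+v[k−i] over all sellable i≤k.
v[1] = 3
v[2] = max(3+3, 7+0) = 7
v[3] = max(3+7, 7+3, 7+0) = 10
v[4] = max(3+10, 7+7, 7+3, 14+0) = 14
v[5] = max(3+14, 7+10, 7+7, 14+3, 21+0) = 21
v[6] = max(3+21, 7+14, 7+10, 14+7, 21+3, 17+0) = 24
v[7] = max(3+24, 7+21, 7+14, …, 17+3, 16+0) = 28
v[8] = max(3+28, 7+24, 7+21, …, 16+3, 28+0) = 31
v[9] = max(3+31, 7+28, 7+24, …, 28+3, 24+0) = 35
v[10] = max(3+35, 7+31, 7+28, …, 24+3, 36+0) = 42
v[11] = max(3+42, 7+35, 7+31, …, 36+3, 37+0) = 45
v[12] = max(3+45, 7+42, 7+35, …, 37+3, 45+0) = 49
One optimal cutting: 5 + 5 + 2 → €21 + €21 + €7 = €49.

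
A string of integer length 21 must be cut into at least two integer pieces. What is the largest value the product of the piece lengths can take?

Fill P[k] for k=2..21: at each k try every first piece i and multiply by the better of (k−i) uncut or P[k−i].
P[2] = 1×max(1,0) = 1×1 = 1
P[3] = 1×max(2,1) = 1×2 = 2
P[4] = 2×max(2,1) = 2×2 = 4
P[5] = 2×max(3,2) = 2×3 = 6
P[6] = 3×max(3,2) = 3×3 = 9
P[7] = 2×max(5,6) = 2×6 = 12
P[8] = 2×max(6,9) = 2×9 = 18
P[9] = 3×max(6,9) = 3×9 = 27
P[10] = 2×max(8,18) = 2×18 = 36
P[11] = 2×max(9,27) = 2×27 = 54
P[12] = 3×max(9,27) = 3×27 = 81
P[13] = 2×max(11,54) = 2×54 = 108
P[14] = 2×max(12,81) = 2×81 = 162
P[15] = 3×max(12,81) = 3×81 = 243
P[16] = 2×max(14,162) = 2×162 = 324
P[17] = 2×max(15,243) = 2×243 = 486
P[18] = 3×max(15,243) = 3×243 = 729
P[19] = 2×max(17,486) = 2×486 = 972
P[20] = 2×max(18,729) = 2×729 = 1458
P[21] = 3×max(18,729) = 3×729 = 2187
One optimal split: 3 + 3 + 3 + 3 + 3 + 3 + 3; product 3×3×3×3×3×3×3 = 2187.

2187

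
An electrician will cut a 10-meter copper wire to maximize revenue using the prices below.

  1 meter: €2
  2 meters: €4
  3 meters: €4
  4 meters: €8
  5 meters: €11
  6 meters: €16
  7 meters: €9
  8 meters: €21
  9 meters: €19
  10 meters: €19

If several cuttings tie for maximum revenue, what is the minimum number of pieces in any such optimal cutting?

Build r[k] bottom-up: r[k] = max over allowed piece i of (p[i] + r[k−i]).
r[1] = 2
r[2] = 4  (first piece 1, then r[1]=2)
r[3] = 6  (first piece 1, then r[2]=4)
r[4] = 8  (first piece 1, then r[3]=6)
r[5] = 11
r[6] = 16
r[7] = 18  (first piece 1, then r[6]=16)
r[8] = 21
r[9] = 23  (first piece 1, then r[8]=21)
r[10] = 25  (first piece 1, then r[9]=23)
Maximum revenue is €25.
Now minimize piece count subject to staying optimal: for each k, pieces[k] = 1 + min over i with p[i]+r[k−i]=r[k] of pieces[k−i].
pieces[7] = 2
pieces[8] = 1
pieces[9] = 2
pieces[10] = 2

2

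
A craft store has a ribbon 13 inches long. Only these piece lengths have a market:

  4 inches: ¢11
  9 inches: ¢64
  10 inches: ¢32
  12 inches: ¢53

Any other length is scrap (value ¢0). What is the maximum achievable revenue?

Build best[k] bottom-up: best[k] = max over allowed piece i of (p[i] + best[k−i]).
best[1] = 0
best[2] = 0
best[3] = 0
best[4] = 11
best[5] = 11
best[6] = 11
best[7] = 11
best[8] = 22  (first piece 4, then best[4]=11)
best[9] = max(11+11, 64+0) = 64
best[10] = max(11+11, 64+0, 32+0) = 64
best[11] = max(11+11, 64+0, 32+0) = 64
best[12] = max(11+22, 64+0, 32+0, 53+0) = 64
best[13] = max(11+64, 64+11, 32+0, 53+0) = 75
One optimal cutting: 9 + 4 → ¢75.

75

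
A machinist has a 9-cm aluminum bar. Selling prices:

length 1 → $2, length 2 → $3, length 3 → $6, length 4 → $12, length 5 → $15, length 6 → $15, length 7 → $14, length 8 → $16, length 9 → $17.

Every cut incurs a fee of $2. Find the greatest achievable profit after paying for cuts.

25

Build v[k] bottom-up: v[k] = max over allowed piece i of (p[i] + v[k−i]) − 2 per cut.
v[1] = 2
v[2] = 3
v[3] = 6
v[4] = 12
v[5] = 15
v[6] = 15  (first piece 1, then v[5]=15)
v[7] = 16  (first piece 2, then v[5]=15)
v[8] = 22  (first piece 4, then v[4]=12)
v[9] = 25  (first piece 4, then v[5]=15)
One optimal plan: pieces 5 + 4 (1 cut) → $27 − $2 = $25.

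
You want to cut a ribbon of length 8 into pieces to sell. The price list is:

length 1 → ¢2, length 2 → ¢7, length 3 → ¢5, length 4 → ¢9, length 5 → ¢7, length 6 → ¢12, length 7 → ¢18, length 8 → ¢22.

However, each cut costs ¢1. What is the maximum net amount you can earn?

25

Build r[k] bottom-up: r[k] = max over allowed piece i of (p[i] + r[k−i]) − 1 per cut.
r[1] = 2
r[2] = 7
r[3] = 8  (first piece 1, then r[2]=7)
r[4] = 13  (first piece 2, then r[2]=7)
r[5] = 14  (first piece 1, then r[4]=13)
r[6] = 19  (first piece 2, then r[4]=13)
r[7] = 20  (first piece 1, then r[6]=19)
r[8] = 25  (first piece 2, then r[6]=19)
One optimal plan: pieces 2 + 2 + 2 + 2 (3 cuts) → ¢28 − ¢3 = ¢25.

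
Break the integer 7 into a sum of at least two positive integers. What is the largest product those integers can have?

Define m[k] = max over 1≤i<k of i · max(k−i, m[k−i]); the inner max lets the remainder stay uncut if that's better.
m[2] = 1·max(1,0) = 1·1 = 1
m[3] = max(1·2, 2·1) = 2
m[4] = max(1·3, 2·2, 3·1) = 4
m[5] = max(1·4, 2·3, 3·2, 4·1) = 6
m[6] = max(1·6, 2·4, 3·3, 4·2, 5·1) = 9
m[7] = max(1·9, 2·6, 3·4, 4·3, 5·2, 6·1) = 12
One optimal split: 3 + 2 + 2; product 3·2·2 = 12.

12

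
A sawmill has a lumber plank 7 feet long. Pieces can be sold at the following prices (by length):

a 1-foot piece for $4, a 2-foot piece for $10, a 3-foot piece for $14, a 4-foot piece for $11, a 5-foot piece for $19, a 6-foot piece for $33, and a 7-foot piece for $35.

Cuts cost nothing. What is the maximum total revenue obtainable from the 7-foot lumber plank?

37

Build R[k] bottom-up: R[k] = max over allowed piece i of (p[i] + R[k−i]).
R[1] = 4
R[2] = 10
R[3] = 14  (first piece 1, then R[2]=10)
R[4] = 20  (first piece 2, then R[2]=10)
R[5] = 24  (first piece 1, then R[4]=20)
R[6] = 33
R[7] = 37  (first piece 1, then R[6]=33)
One optimal cutting: 6 + 1 → $33 + $4 = $37.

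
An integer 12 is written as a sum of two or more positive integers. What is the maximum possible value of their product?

Let prod[k] be the best product for length k (with at least one cut). For each first piece i, the rest contributes max(k−i, prod[k−i]).
prod[2] = 1·max(1,0) = 1·1 = 1
prod[3] = 1·max(2,1) = 1·2 = 2
prod[4] = 2·max(2,1) = 2·2 = 4
prod[5] = 2·max(3,2) = 2·3 = 6
prod[6] = 3·max(3,2) = 3·3 = 9
prod[7] = 2·max(5,6) = 2·6 = 12
prod[8] = 2·max(6,9) = 2·9 = 18
prod[9] = 3·max(6,9) = 3·9 = 27
prod[10] = 2·max(8,18) = 2·18 = 36
prod[11] = 2·max(9,27) = 2·27 = 54
prod[12] = 3·max(9,27) = 3·27 = 81
One optimal split: 3 + 3 + 3 + 3; product 3·3·3·3 = 81.

81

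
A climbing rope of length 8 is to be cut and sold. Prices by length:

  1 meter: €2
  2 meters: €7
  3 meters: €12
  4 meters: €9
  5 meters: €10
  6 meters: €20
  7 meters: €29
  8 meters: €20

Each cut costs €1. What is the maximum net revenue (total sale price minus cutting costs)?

30

Build net[k] bottom-up: net[k] = max over allowed piece i of (p[i] + net[k−i]) − 1 per cut.
net[1] = 2
net[2] = max(2+2-1, 7+0) = 7
net[3] = max(2+7-1, 7+2-1, 12+0) = 12
net[4] = max(2+12-1, 7+7-1, 12+2-1, 9+0) = 13
net[5] = max(2+13-1, 7+12-1, 12+7-1, 9+2-1, 10+0) = 18
net[6] = max(2+18-1, 7+13-1, 12+12-1, 9+7-1, 10+2-1, 20+0) = 23
net[7] = max(2+23-1, 7+18-1, 12+13-1, …, 20+2-1, 29+0) = 29
net[8] = max(2+29-1, 7+23-1, 12+18-1, …, 29+2-1, 20+0) = 30
One optimal plan: pieces 7 + 1 (1 cut) → €31 − €1 = €30.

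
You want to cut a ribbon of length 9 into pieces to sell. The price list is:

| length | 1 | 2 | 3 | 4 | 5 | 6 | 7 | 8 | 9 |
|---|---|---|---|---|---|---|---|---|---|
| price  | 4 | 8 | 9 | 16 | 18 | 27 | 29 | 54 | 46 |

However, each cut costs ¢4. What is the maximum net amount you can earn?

54

Build v[k] bottom-up: v[k] = max over allowed piece i of (p[i] + v[k−i]) − 4 per cut.
v[1] = 4
v[2] = max(4+4-4, 8+0) = 8
v[3] = max(4+8-4, 8+4-4, 9+0) = 9
v[4] = max(4+9-4, 8+8-4, 9+4-4, 16+0) = 16
v[5] = max(4+16-4, 8+9-4, 9+8-4, 16+4-4, 18+0) = 18
v[6] = max(4+18-4, 8+16-4, 9+9-4, 16+8-4, 18+4-4, 27+0) = 27
v[7] = max(4+27-4, 8+18-4, 9+16-4, …, 27+4-4, 29+0) = 29
v[8] = max(4+29-4, 8+27-4, 9+18-4, …, 29+4-4, 54+0) = 54
v[9] = max(4+54-4, 8+29-4, 9+27-4, …, 54+4-4, 46+0) = 54
One optimal plan: pieces 8 + 1 (1 cut) → ¢58 − ¢4 = ¢54.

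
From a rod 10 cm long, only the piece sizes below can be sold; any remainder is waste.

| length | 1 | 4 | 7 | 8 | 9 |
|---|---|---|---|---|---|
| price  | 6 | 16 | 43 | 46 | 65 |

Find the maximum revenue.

Build f[k] bottom-up: f[k] = max over allowed piece i of (p[i] + f[k−i]).
f[1] = 6
f[2] = 12  (first piece 1, then f[1]=6)
f[3] = 18  (first piece 1, then f[2]=12)
f[4] = max(6+18, 16+0) = 24
f[5] = max(6+24, 16+6) = 30
f[6] = max(6+30, 16+12) = 36
f[7] = max(6+36, 16+18, 43+0) = 43
f[8] = max(6+43, 16+24, 43+6, 46+0) = 49
f[9] = max(6+49, 16+30, 43+12, 46+6, 65+0) = 65
f[10] = max(6+65, 16+36, 43+18, 46+12, 65+6) = 71
One optimal cutting: 9 + 1 → $71.

71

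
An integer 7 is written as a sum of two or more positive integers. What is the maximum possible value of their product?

12

Define P[k] = max over 1≤i<k of i · max(k−i, P[k−i]); the inner max lets the remainder stay uncut if that's better.
P[2] = 1×max(1,0) = 1×1 = 1
P[3] = max(1×2, 2×1) = 2
P[4] = max(1×3, 2×2, 3×1) = 4
P[5] = max(1×4, 2×3, 3×2, 4×1) = 6
P[6] = max(1×6, 2×4, 3×3, 4×2, 5×1) = 9
P[7] = max(1×9, 2×6, 3×4, 4×3, 5×2, 6×1) = 12
One optimal split: 3 + 2 + 2; product 3×2×2 = 12.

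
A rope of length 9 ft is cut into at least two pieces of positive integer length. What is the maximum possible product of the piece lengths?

27

Define P[k] = max over 1≤i<k of i · max(k−i, P[k−i]); the inner max lets the remainder stay uncut if that's better.
P[2] = 1·max(1,0) = 1·1 = 1
P[3] = max(1·2, 2·1) = 2
P[4] = max(1·3, 2·2, 3·1) = 4
P[5] = max(1·4, 2·3, 3·2, 4·1) = 6
P[6] = max(1·6, 2·4, 3·3, 4·2, 5·1) = 9
P[7] = max(1·9, 2·6, 3·4, 4·3, 5·2, 6·1) = 12
P[8] = max(1·12, 2·9, 3·6, …, 6·2, 7·1) = 18
P[9] = max(1·18, 2·12, 3·9, …, 7·2, 8·1) = 27
One optimal split: 3 + 3 + 3; product 3·3·3 = 27.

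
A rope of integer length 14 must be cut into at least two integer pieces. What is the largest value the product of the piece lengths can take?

162

Let f[k] be the best product for length k (with at least one cut). For each first piece i, the rest contributes max(k−i, f[k−i]).
f[2] = 1·max(1,0) = 1·1 = 1
f[3] = 1·max(2,1) = 1·2 = 2
f[4] = 2·max(2,1) = 2·2 = 4
f[5] = 2·max(3,2) = 2·3 = 6
f[6] = 3·max(3,2) = 3·3 = 9
f[7] = 2·max(5,6) = 2·6 = 12
f[8] = 2·max(6,9) = 2·9 = 18
f[9] = 3·max(6,9) = 3·9 = 27
f[10] = 2·max(8,18) = 2·18 = 36
f[11] = 2·max(9,27) = 2·27 = 54
f[12] = 3·max(9,27) = 3·27 = 81
f[13] = 2·max(11,54) = 2·54 = 108
f[14] = 2·max(12,81) = 2·81 = 162
One optimal split: 3 + 3 + 3 + 3 + 2; product 3·3·3·3·2 = 162.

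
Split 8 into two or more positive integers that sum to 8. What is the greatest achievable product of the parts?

18

Define P[k] = max over 1≤i<k of i · max(k−i, P[k−i]); the inner max lets the remainder stay uncut if that's better.
P[2] = 1·max(1,0) = 1·1 = 1
P[3] = max(1·2, 2·1) = 2
P[4] = max(1·3, 2·2, 3·1) = 4
P[5] = max(1·4, 2·3, 3·2, 4·1) = 6
P[6] = max(1·6, 2·4, 3·3, 4·2, 5·1) = 9
P[7] = max(1·9, 2·6, 3·4, 4·3, 5·2, 6·1) = 12
P[8] = max(1·12, 2·9, 3·6, …, 6·2, 7·1) = 18
One optimal split: 3 + 3 + 2; product 3·3·2 = 18.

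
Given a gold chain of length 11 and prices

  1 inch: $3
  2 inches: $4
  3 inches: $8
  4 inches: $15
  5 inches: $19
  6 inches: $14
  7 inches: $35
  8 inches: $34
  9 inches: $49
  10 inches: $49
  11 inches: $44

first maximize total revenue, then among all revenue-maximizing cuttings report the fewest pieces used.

Consider every possible first cut. r[k] is the best of p[i]+r[k−i] over all sellable i≤k.
r[1] = 3
r[2] = max(3+3, 4+0) = 6
r[3] = max(3+6, 4+3, 8+0) = 9
r[4] = max(3+9, 4+6, 8+3, 15+0) = 15
r[5] = max(3+15, 4+9, 8+6, 15+3, 19+0) = 19
r[6] = max(3+19, 4+15, 8+9, 15+6, 19+3, 14+0) = 22
r[7] = max(3+22, 4+19, 8+15, …, 14+3, 35+0) = 35
r[8] = max(3+35, 4+22, 8+19, …, 35+3, 34+0) = 38
r[9] = max(3+38, 4+35, 8+22, …, 34+3, 49+0) = 49
r[10] = max(3+49, 4+38, 8+35, …, 49+3, 49+0) = 52
r[11] = max(3+52, 4+49, 8+38, …, 49+3, 44+0) = 55
Maximum revenue is $55.
Now minimize piece count subject to staying optimal: for each k, pieces[k] = 1 + min over i with p[i]+r[k−i]=r[k] of pieces[k−i].
pieces[8] = 2
pieces[9] = 1
pieces[10] = 2
pieces[11] = 3

3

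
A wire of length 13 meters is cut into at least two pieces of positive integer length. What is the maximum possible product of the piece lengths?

108

Define m[k] = max over 1≤i<k of i · max(k−i, m[k−i]); the inner max lets the remainder stay uncut if that's better.
m[2] = 1*max(1,0) = 1*1 = 1
m[3] = 1*max(2,1) = 1*2 = 2
m[4] = 2*max(2,1) = 2*2 = 4
m[5] = 2*max(3,2) = 2*3 = 6
m[6] = 3*max(3,2) = 3*3 = 9
m[7] = 2*max(5,6) = 2*6 = 12
m[8] = 2*max(6,9) = 2*9 = 18
m[9] = 3*max(6,9) = 3*9 = 27
m[10] = 2*max(8,18) = 2*18 = 36
m[11] = 2*max(9,27) = 2*27 = 54
m[12] = 3*max(9,27) = 3*27 = 81
m[13] = 2*max(11,54) = 2*54 = 108
One optimal split: 3 + 3 + 3 + 2 + 2; product 3*3*3*2*2 = 108.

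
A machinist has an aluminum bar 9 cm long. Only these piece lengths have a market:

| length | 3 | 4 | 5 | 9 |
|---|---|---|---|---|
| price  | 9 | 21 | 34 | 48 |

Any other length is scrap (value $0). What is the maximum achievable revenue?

Consider every possible first cut. r[k] is the best of p[i]+r[k−i] over all sellable i≤k.
r[1] = 0
r[2] = 0
r[3] = 9
r[4] = max(9+0, 21+0) = 21
r[5] = max(9+0, 21+0, 34+0) = 34
r[6] = max(9+9, 21+0, 34+0) = 34
r[7] = max(9+21, 21+9, 34+0) = 34
r[8] = max(9+34, 21+21, 34+9) = 43
r[9] = max(9+34, 21+34, 34+21, 48+0) = 55
One optimal cutting: 5 + 4 → $55.

55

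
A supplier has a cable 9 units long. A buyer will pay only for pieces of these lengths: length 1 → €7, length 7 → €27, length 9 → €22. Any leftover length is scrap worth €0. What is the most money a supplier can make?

63

Consider every possible first cut. f[k] is the best of p[i]+f[k−i] over all sellable i≤k.
f[1] = 7
f[2] = 14  (first piece 1, then f[1]=7)
f[3] = 21  (first piece 1, then f[2]=14)
f[4] = 28  (first piece 1, then f[3]=21)
f[5] = 35  (first piece 1, then f[4]=28)
f[6] = 42  (first piece 1, then f[5]=35)
f[7] = max(7+42, 27+0) = 49
f[8] = max(7+49, 27+7) = 56
f[9] = max(7+56, 27+14, 22+0) = 63
One optimal cutting: 1 + 1 + 1 + 1 + 1 + 1 + 1 + 1 + 1 → €63.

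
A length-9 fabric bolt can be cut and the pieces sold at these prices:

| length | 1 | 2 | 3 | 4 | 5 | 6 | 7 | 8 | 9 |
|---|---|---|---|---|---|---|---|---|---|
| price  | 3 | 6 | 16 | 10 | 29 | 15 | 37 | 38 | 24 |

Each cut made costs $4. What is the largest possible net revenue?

40

Let v[k] be the best obtainable value from length k. For each k, try every first piece i and keep the best of price[i] + v[k−i] minus the 4 cut fee when i<k.
v[1] = 3
v[2] = 6
v[3] = 16
v[4] = 15  (first piece 1, then v[3]=16)
v[5] = 29
v[6] = 28  (first piece 1, then v[5]=29)
v[7] = 37
v[8] = 41  (first piece 3, then v[5]=29)
v[9] = 40  (first piece 1, then v[8]=41)
One optimal plan: pieces 5 + 3 + 1 (2 cuts) → $48 − $8 = $40.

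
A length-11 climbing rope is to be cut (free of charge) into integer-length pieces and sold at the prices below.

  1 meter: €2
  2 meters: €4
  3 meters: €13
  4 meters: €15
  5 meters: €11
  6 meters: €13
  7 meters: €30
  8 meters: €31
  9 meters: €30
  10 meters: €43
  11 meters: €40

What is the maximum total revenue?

Build best[k] bottom-up: best[k] = max over allowed piece i of (p[i] + best[k−i]).
best[1] = 2
best[2] = max(2+2, 4+0) = 4
best[3] = max(2+4, 4+2, 13+0) = 13
best[4] = max(2+13, 4+4, 13+2, 15+0) = 15
best[5] = max(2+15, 4+13, 13+4, 15+2, 11+0) = 17
best[6] = max(2+17, 4+15, 13+13, 15+4, 11+2, 13+0) = 26
best[7] = max(2+26, 4+17, 13+15, …, 13+2, 30+0) = 30
best[8] = max(2+30, 4+26, 13+17, …, 30+2, 31+0) = 32
best[9] = max(2+32, 4+30, 13+26, …, 31+2, 30+0) = 39
best[10] = max(2+39, 4+32, 13+30, …, 30+2, 43+0) = 43
best[11] = max(2+43, 4+39, 13+32, …, 43+2, 40+0) = 45
One optimal cutting: 7 + 3 + 1 → €30 + €13 + €2 = €45.

45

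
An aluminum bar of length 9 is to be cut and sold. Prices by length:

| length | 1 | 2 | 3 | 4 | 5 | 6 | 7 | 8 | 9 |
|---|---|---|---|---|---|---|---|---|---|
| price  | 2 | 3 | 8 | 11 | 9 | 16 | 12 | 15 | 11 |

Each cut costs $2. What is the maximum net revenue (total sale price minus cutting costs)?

Let r[k] be the best obtainable value from length k. For each k, try every first piece i and keep the best of price[i] + r[k−i] minus the 2 cut fee when i<k.
r[1] = 2
r[2] = 3
r[3] = 8
r[4] = 11
r[5] = 11  (first piece 1, then r[4]=11)
r[6] = 16
r[7] = 17  (first piece 3, then r[4]=11)
r[8] = 20  (first piece 4, then r[4]=11)
r[9] = 22  (first piece 3, then r[6]=16)
One optimal plan: pieces 6 + 3 (1 cut) → $24 − $2 = $22.

22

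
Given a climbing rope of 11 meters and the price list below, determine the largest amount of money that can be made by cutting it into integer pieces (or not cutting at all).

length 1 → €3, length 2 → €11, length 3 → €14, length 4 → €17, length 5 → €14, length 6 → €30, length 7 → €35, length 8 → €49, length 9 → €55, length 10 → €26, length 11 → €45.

Build v[k] bottom-up: v[k] = max over allowed piece i of (p[i] + v[k−i]).
v[1] = 3
v[2] = 11
v[3] = 14  (first piece 1, then v[2]=11)
v[4] = 22  (first piece 2, then v[2]=11)
v[5] = 25  (first piece 1, then v[4]=22)
v[6] = 33  (first piece 2, then v[4]=22)
v[7] = 36  (first piece 1, then v[6]=33)
v[8] = 49
v[9] = 55
v[10] = 60  (first piece 2, then v[8]=49)
v[11] = 66  (first piece 2, then v[9]=55)
One optimal cutting: 9 + 2 → €55 + €11 = €66.

66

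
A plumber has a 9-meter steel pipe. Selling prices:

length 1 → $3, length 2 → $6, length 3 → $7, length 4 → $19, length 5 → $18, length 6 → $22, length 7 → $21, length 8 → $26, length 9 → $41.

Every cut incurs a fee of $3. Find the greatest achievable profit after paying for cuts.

Let v[k] be the best obtainable value from length k. For each k, try every first piece i and keep the best of price[i] + v[k−i] minus the 3 cut fee when i<k.
v[1] = 3
v[2] = max(3+3-3, 6+0) = 6
v[3] = max(3+6-3, 6+3-3, 7+0) = 7
v[4] = max(3+7-3, 6+6-3, 7+3-3, 19+0) = 19
v[5] = max(3+19-3, 6+7-3, 7+6-3, 19+3-3, 18+0) = 19
v[6] = max(3+19-3, 6+19-3, 7+7-3, 19+6-3, 18+3-3, 22+0) = 22
v[7] = max(3+22-3, 6+19-3, 7+19-3, …, 22+3-3, 21+0) = 23
v[8] = max(3+23-3, 6+22-3, 7+19-3, …, 21+3-3, 26+0) = 35
v[9] = max(3+35-3, 6+23-3, 7+22-3, …, 26+3-3, 41+0) = 41
Best is to make no cuts and sell whole for $41.

41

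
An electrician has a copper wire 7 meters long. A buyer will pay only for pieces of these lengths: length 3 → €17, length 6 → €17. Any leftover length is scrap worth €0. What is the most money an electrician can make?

34

Consider every possible first cut. r[k] is the best of p[i]+r[k−i] over all sellable i≤k.
r[1] = 0
r[2] = 0
r[3] = 17
r[4] = 17
r[5] = 17
r[6] = max(17+17, 17+0) = 34
r[7] = max(17+17, 17+0) = 34
One optimal cutting: pieces 3 + 3 with 1 meter of scrap → €34.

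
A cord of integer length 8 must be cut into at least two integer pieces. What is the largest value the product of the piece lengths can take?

Let g[k] be the best product for length k (with at least one cut). For each first piece i, the rest contributes max(k−i, g[k−i]).
g[2] = 1×max(1,0) = 1×1 = 1
g[3] = 1×max(2,1) = 1×2 = 2
g[4] = 2×max(2,1) = 2×2 = 4
g[5] = 2×max(3,2) = 2×3 = 6
g[6] = 3×max(3,2) = 3×3 = 9
g[7] = 2×max(5,6) = 2×6 = 12
g[8] = 2×max(6,9) = 2×9 = 18
One optimal split: 3 + 3 + 2; product 3×3×2 = 18.

18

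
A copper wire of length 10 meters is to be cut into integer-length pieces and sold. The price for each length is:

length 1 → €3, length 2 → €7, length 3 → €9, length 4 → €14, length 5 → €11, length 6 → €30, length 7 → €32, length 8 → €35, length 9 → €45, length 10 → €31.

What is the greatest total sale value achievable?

Let R[k] be the best obtainable value from length k. For each k, try every first piece i and keep the best of price[i] + R[k−i].
R[1] = 3
R[2] = max(3+3, 7+0) = 7
R[3] = max(3+7, 7+3, 9+0) = 10
R[4] = max(3+10, 7+7, 9+3, 14+0) = 14
R[5] = max(3+14, 7+10, 9+7, 14+3, 11+0) = 17
R[6] = max(3+17, 7+14, 9+10, 14+7, 11+3, 30+0) = 30
R[7] = max(3+30, 7+17, 9+14, …, 30+3, 32+0) = 33
R[8] = max(3+33, 7+30, 9+17, …, 32+3, 35+0) = 37
R[9] = max(3+37, 7+33, 9+30, …, 35+3, 45+0) = 45
R[10] = max(3+45, 7+37, 9+33, …, 45+3, 31+0) = 48
One optimal cutting: 9 + 1 → €45 + €3 = €48.

48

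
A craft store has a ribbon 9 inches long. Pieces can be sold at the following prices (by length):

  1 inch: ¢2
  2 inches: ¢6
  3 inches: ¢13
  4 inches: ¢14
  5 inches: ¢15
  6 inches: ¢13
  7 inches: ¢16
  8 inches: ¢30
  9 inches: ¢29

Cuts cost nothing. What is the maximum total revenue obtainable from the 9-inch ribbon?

Build best[k] bottom-up: best[k] = max over allowed piece i of (p[i] + best[k−i]).
best[1] = 2
best[2] = 6
best[3] = 13
best[4] = 15  (first piece 1, then best[3]=13)
best[5] = 19  (first piece 2, then best[3]=13)
best[6] = 26  (first piece 3, then best[3]=13)
best[7] = 28  (first piece 1, then best[6]=26)
best[8] = 32  (first piece 2, then best[6]=26)
best[9] = 39  (first piece 3, then best[6]=26)
One optimal cutting: 3 + 3 + 3 → ¢13 + ¢13 + ¢13 = ¢39.

39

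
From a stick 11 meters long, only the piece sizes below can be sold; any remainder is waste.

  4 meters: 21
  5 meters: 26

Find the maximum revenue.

Build best[k] bottom-up: best[k] = max over allowed piece i of (p[i] + best[k−i]).
best[1] = 0
best[2] = 0
best[3] = 0
best[4] = 21
best[5] = max(21+0, 26+0) = 26
best[6] = max(21+0, 26+0) = 26
best[7] = max(21+0, 26+0) = 26
best[8] = max(21+21, 26+0) = 42
best[9] = max(21+26, 26+21) = 47
best[10] = max(21+26, 26+26) = 52
best[11] = max(21+26, 26+26) = 52
One optimal cutting: pieces 5 + 5 with 1 meter of scrap → 52.

52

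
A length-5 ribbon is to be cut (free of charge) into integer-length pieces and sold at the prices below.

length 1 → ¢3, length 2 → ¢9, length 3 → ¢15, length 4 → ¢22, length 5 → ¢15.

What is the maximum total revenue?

Build v[k] bottom-up: v[k] = max over allowed piece i of (p[i] + v[k−i]).
v[1] = 3
v[2] = max(3+3, 9+0) = 9
v[3] = max(3+9, 9+3, 15+0) = 15
v[4] = max(3+15, 9+9, 15+3, 22+0) = 22
v[5] = max(3+22, 9+15, 15+9, 22+3, 15+0) = 25
One optimal cutting: 4 + 1 → ¢22 + ¢3 = ¢25.

25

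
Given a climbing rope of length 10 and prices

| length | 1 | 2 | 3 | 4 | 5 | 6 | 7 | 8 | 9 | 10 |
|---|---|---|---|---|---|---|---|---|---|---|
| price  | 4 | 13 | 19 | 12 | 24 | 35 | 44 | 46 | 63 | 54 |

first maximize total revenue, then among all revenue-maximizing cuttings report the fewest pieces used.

2

Build r[k] bottom-up: r[k] = max over allowed piece i of (p[i] + r[k−i]).
r[1] = 4
r[2] = max(4+4, 13+0) = 13
r[3] = max(4+13, 13+4, 19+0) = 19
r[4] = max(4+19, 13+13, 19+4, 12+0) = 26
r[5] = max(4+26, 13+19, 19+13, 12+4, 24+0) = 32
r[6] = max(4+32, 13+26, 19+19, 12+13, 24+4, 35+0) = 39
r[7] = max(4+39, 13+32, 19+26, …, 35+4, 44+0) = 45
r[8] = max(4+45, 13+39, 19+32, …, 44+4, 46+0) = 52
r[9] = max(4+52, 13+45, 19+39, …, 46+4, 63+0) = 63
r[10] = max(4+63, 13+52, 19+45, …, 63+4, 54+0) = 67
Maximum revenue is €67.
Now minimize piece count subject to staying optimal: for each k, pieces[k] = 1 + min over i with p[i]+r[k−i]=r[k] of pieces[k−i].
pieces[7] = 3
pieces[8] = 4
pieces[9] = 1
pieces[10] = 2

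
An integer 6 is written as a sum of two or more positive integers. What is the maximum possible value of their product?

9

Let f[k] be the best product for length k (with at least one cut). For each first piece i, the rest contributes max(k−i, f[k−i]).
f[2] = 1·max(1,0) = 1·1 = 1
f[3] = 1·max(2,1) = 1·2 = 2
f[4] = 2·max(2,1) = 2·2 = 4
f[5] = 2·max(3,2) = 2·3 = 6
f[6] = 3·max(3,2) = 3·3 = 9
One optimal split: 3 + 3; product 3·3 = 9.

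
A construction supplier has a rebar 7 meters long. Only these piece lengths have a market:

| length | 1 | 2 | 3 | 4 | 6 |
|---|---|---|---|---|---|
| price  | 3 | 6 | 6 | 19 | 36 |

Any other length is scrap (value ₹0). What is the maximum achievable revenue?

Build r[k] bottom-up: r[k] = max over allowed piece i of (p[i] + r[k−i]).
r[1] = 3
r[2] = max(3+3, 6+0) = 6
r[3] = max(3+6, 6+3, 6+0) = 9
r[4] = max(3+9, 6+6, 6+3, 19+0) = 19
r[5] = max(3+19, 6+9, 6+6, 19+3) = 22
r[6] = max(3+22, 6+19, 6+9, 19+6, 36+0) = 36
r[7] = max(3+36, 6+22, 6+19, 19+9, 36+3) = 39
One optimal cutting: 6 + 1 → ₹39.

39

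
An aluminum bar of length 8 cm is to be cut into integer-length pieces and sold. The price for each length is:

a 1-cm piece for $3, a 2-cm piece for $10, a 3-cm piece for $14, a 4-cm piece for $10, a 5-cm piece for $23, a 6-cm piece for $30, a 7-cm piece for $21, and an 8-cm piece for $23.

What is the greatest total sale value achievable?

40

Build v[k] bottom-up: v[k] = max over allowed piece i of (p[i] + v[k−i]).
v[1] = 3
v[2] = 10
v[3] = 14
v[4] = 20  (first piece 2, then v[2]=10)
v[5] = 24  (first piece 2, then v[3]=14)
v[6] = 30  (first piece 2, then v[4]=20)
v[7] = 34  (first piece 2, then v[5]=24)
v[8] = 40  (first piece 2, then v[6]=30)
One optimal cutting: 2 + 2 + 2 + 2 → $10 + $10 + $10 + $10 = $40.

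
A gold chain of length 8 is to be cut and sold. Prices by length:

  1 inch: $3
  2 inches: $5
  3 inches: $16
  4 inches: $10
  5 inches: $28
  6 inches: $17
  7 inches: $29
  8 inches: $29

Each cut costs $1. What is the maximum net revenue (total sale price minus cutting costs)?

43

Consider every possible first cut. v[k] is the best of p[i]+v[k−i] over all sellable i≤k, charging 1 whenever i<k.
v[1] = 3
v[2] = max(3+3-1, 5+0) = 5
v[3] = max(3+5-1, 5+3-1, 16+0) = 16
v[4] = max(3+16-1, 5+5-1, 16+3-1, 10+0) = 18
v[5] = max(3+18-1, 5+16-1, 16+5-1, 10+3-1, 28+0) = 28
v[6] = max(3+28-1, 5+18-1, 16+16-1, 10+5-1, 28+3-1, 17+0) = 31
v[7] = max(3+31-1, 5+28-1, 16+18-1, …, 17+3-1, 29+0) = 33
v[8] = max(3+33-1, 5+31-1, 16+28-1, …, 29+3-1, 29+0) = 43
One optimal plan: pieces 5 + 3 (1 cut) → $44 − $1 = $43.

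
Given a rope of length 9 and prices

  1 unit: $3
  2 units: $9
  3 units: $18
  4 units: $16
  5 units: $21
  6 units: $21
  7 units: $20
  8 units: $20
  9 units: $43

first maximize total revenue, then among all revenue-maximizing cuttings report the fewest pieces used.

Consider every possible first cut. r[k] is the best of p[i]+r[k−i] over all sellable i≤k.
r[1] = 3
r[2] = max(3+3, 9+0) = 9
r[3] = max(3+9, 9+3, 18+0) = 18
r[4] = max(3+18, 9+9, 18+3, 16+0) = 21
r[5] = max(3+21, 9+18, 18+9, 16+3, 21+0) = 27
r[6] = max(3+27, 9+21, 18+18, 16+9, 21+3, 21+0) = 36
r[7] = max(3+36, 9+27, 18+21, …, 21+3, 20+0) = 39
r[8] = max(3+39, 9+36, 18+27, …, 20+3, 20+0) = 45
r[9] = max(3+45, 9+39, 18+36, …, 20+3, 43+0) = 54
Maximum revenue is $54.
Now minimize piece count subject to staying optimal: for each k, pieces[k] = 1 + min over i with p[i]+r[k−i]=r[k] of pieces[k−i].
pieces[6] = 2
pieces[7] = 3
pieces[8] = 3
pieces[9] = 3

3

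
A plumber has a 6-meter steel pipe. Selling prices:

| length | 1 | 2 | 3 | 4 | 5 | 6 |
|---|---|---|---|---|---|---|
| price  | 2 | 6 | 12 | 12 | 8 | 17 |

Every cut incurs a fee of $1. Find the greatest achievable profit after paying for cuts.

23

Consider every possible first cut. v[k] is the best of p[i]+v[k−i] over all sellable i≤k, charging 1 whenever i<k.
v[1] = 2
v[2] = 6
v[3] = 12
v[4] = 13  (first piece 1, then v[3]=12)
v[5] = 17  (first piece 2, then v[3]=12)
v[6] = 23  (first piece 3, then v[3]=12)
One optimal plan: pieces 3 + 3 (1 cut) → $24 − $1 = $23.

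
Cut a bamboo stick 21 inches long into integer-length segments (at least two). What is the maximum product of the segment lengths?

2187

Fill g[k] for k=2..21: at each k try every first piece i and multiply by the better of (k−i) uncut or g[k−i].
g[2] = 1*max(1,0) = 1*1 = 1
g[3] = 1*max(2,1) = 1*2 = 2
g[4] = 2*max(2,1) = 2*2 = 4
g[5] = 2*max(3,2) = 2*3 = 6
g[6] = 3*max(3,2) = 3*3 = 9
g[7] = 2*max(5,6) = 2*6 = 12
g[8] = 2*max(6,9) = 2*9 = 18
g[9] = 3*max(6,9) = 3*9 = 27
g[10] = 2*max(8,18) = 2*18 = 36
g[11] = 2*max(9,27) = 2*27 = 54
g[12] = 3*max(9,27) = 3*27 = 81
g[13] = 2*max(11,54) = 2*54 = 108
g[14] = 2*max(12,81) = 2*81 = 162
g[15] = 3*max(12,81) = 3*81 = 243
g[16] = 2*max(14,162) = 2*162 = 324
g[17] = 2*max(15,243) = 2*243 = 486
g[18] = 3*max(15,243) = 3*243 = 729
g[19] = 2*max(17,486) = 2*486 = 972
g[20] = 2*max(18,729) = 2*729 = 1458
g[21] = 3*max(18,729) = 3*729 = 2187
One optimal split: 3 + 3 + 3 + 3 + 3 + 3 + 3; product 3*3*3*3*3*3*3 = 2187.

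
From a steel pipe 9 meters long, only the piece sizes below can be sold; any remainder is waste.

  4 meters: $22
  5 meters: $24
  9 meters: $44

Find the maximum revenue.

46

Build r[k] bottom-up: r[k] = max over allowed piece i of (p[i] + r[k−i]).
r[1] = 0
r[2] = 0
r[3] = 0
r[4] = 22
r[5] = 24
r[6] = 24
r[7] = 24
r[8] = 44  (first piece 4, then r[4]=22)
r[9] = 46  (first piece 4, then r[5]=24)
One optimal cutting: 5 + 4 → $46.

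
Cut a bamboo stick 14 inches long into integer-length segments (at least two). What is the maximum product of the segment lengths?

162

Fill P[k] for k=2..14: at each k try every first piece i and multiply by the better of (k−i) uncut or P[k−i].
P[2] = 1×max(1,0) = 1×1 = 1
P[3] = max(1×2, 2×1) = 2
P[4] = max(1×3, 2×2, 3×1) = 4
P[5] = max(1×4, 2×3, 3×2, 4×1) = 6
P[6] = max(1×6, 2×4, 3×3, 4×2, 5×1) = 9
P[7] = max(1×9, 2×6, 3×4, 4×3, 5×2, 6×1) = 12
P[8] = max(1×12, 2×9, 3×6, …, 6×2, 7×1) = 18
P[9] = max(1×18, 2×12, 3×9, …, 7×2, 8×1) = 27
P[10] = max(1×27, 2×18, 3×12, …, 8×2, 9×1) = 36
P[11] = max(1×36, 2×27, 3×18, …, 9×2, 10×1) = 54
P[12] = max(1×54, 2×36, 3×27, …, 10×2, 11×1) = 81
P[13] = max(1×81, 2×54, 3×36, …, 11×2, 12×1) = 108
P[14] = max(1×108, 2×81, 3×54, …, 12×2, 13×1) = 162
One optimal split: 3 + 3 + 3 + 3 + 2; product 3×3×3×3×2 = 162.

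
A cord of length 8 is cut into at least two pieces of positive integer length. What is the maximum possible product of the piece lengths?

18

Fill f[k] for k=2..8: at each k try every first piece i and multiply by the better of (k−i) uncut or f[k−i].
f[2] = 1·max(1,0) = 1·1 = 1
f[3] = 1·max(2,1) = 1·2 = 2
f[4] = 2·max(2,1) = 2·2 = 4
f[5] = 2·max(3,2) = 2·3 = 6
f[6] = 3·max(3,2) = 3·3 = 9
f[7] = 2·max(5,6) = 2·6 = 12
f[8] = 2·max(6,9) = 2·9 = 18
One optimal split: 3 + 3 + 2; product 3·3·2 = 18.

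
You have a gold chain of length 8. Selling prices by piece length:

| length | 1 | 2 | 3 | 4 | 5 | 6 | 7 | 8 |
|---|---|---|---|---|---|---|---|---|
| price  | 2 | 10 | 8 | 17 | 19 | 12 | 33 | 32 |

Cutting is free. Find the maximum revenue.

40

Let best[k] be the best obtainable value from length k. For each k, try every first piece i and keep the best of price[i] + best[k−i].
best[1] = 2
best[2] = 10
best[3] = 12  (first piece 1, then best[2]=10)
best[4] = 20  (first piece 2, then best[2]=10)
best[5] = 22  (first piece 1, then best[4]=20)
best[6] = 30  (first piece 2, then best[4]=20)
best[7] = 33
best[8] = 40  (first piece 2, then best[6]=30)
One optimal cutting: 2 + 2 + 2 + 2 → $10 + $10 + $10 + $10 = $40.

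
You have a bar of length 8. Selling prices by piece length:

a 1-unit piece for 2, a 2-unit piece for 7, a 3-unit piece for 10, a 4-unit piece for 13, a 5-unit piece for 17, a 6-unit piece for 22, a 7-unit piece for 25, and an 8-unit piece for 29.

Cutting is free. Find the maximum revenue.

Let best[k] be the best obtainable value from length k. For each k, try every first piece i and keep the best of price[i] + best[k−i].
best[1] = 2
best[2] = max(2+2, 7+0) = 7
best[3] = max(2+7, 7+2, 10+0) = 10
best[4] = max(2+10, 7+7, 10+2, 13+0) = 14
best[5] = max(2+14, 7+10, 10+7, 13+2, 17+0) = 17
best[6] = max(2+17, 7+14, 10+10, 13+7, 17+2, 22+0) = 22
best[7] = max(2+22, 7+17, 10+14, …, 22+2, 25+0) = 25
best[8] = max(2+25, 7+22, 10+17, …, 25+2, 29+0) = 29
One optimal cutting: 6 + 2 → 22 + 7 = 29.

29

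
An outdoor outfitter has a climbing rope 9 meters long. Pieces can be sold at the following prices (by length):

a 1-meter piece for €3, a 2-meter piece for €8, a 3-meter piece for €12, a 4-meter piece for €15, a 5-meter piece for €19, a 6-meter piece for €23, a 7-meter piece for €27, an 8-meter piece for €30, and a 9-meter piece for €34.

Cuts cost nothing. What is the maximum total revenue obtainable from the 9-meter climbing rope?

36

Let best[k] be the best obtainable value from length k. For each k, try every first piece i and keep the best of price[i] + best[k−i].
best[1] = 3
best[2] = max(3+3, 8+0) = 8
best[3] = max(3+8, 8+3, 12+0) = 12
best[4] = max(3+12, 8+8, 12+3, 15+0) = 16
best[5] = max(3+16, 8+12, 12+8, 15+3, 19+0) = 20
best[6] = max(3+20, 8+16, 12+12, 15+8, 19+3, 23+0) = 24
best[7] = max(3+24, 8+20, 12+16, …, 23+3, 27+0) = 28
best[8] = max(3+28, 8+24, 12+20, …, 27+3, 30+0) = 32
best[9] = max(3+32, 8+28, 12+24, …, 30+3, 34+0) = 36
One optimal cutting: 3 + 2 + 2 + 2 → €12 + €8 + €8 + €8 = €36.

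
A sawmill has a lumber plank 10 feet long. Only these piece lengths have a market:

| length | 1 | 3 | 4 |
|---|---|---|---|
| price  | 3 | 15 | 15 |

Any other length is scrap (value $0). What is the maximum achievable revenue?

48

Build f[k] bottom-up: f[k] = max over allowed piece i of (p[i] + f[k−i]).
f[1] = 3
f[2] = 6  (first piece 1, then f[1]=3)
f[3] = 15
f[4] = 18  (first piece 1, then f[3]=15)
f[5] = 21  (first piece 1, then f[4]=18)
f[6] = 30  (first piece 3, then f[3]=15)
f[7] = 33  (first piece 1, then f[6]=30)
f[8] = 36  (first piece 1, then f[7]=33)
f[9] = 45  (first piece 3, then f[6]=30)
f[10] = 48  (first piece 1, then f[9]=45)
One optimal cutting: 3 + 3 + 3 + 1 → $48.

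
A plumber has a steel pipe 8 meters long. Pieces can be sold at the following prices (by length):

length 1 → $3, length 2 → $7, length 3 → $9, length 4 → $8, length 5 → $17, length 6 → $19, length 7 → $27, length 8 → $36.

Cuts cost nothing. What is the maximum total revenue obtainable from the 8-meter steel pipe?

36

Let R[k] be the best obtainable value from length k. For each k, try every first piece i and keep the best of price[i] + R[k−i].
R[1] = 3
R[2] = max(3+3, 7+0) = 7
R[3] = max(3+7, 7+3, 9+0) = 10
R[4] = max(3+10, 7+7, 9+3, 8+0) = 14
R[5] = max(3+14, 7+10, 9+7, 8+3, 17+0) = 17
R[6] = max(3+17, 7+14, 9+10, 8+7, 17+3, 19+0) = 21
R[7] = max(3+21, 7+17, 9+14, …, 19+3, 27+0) = 27
R[8] = max(3+27, 7+21, 9+17, …, 27+3, 36+0) = 36
Best is to sell the whole 8-meter piece uncut for $36.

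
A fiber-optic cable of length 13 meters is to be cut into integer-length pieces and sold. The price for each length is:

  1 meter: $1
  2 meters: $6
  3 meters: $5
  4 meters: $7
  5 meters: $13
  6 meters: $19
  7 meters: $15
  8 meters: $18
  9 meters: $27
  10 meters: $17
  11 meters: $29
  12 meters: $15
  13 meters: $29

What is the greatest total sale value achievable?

Let best[k] be the best obtainable value from length k. For each k, try every first piece i and keep the best of price[i] + best[k−i].
best[1] = 1
best[2] = 6
best[3] = 7  (first piece 1, then best[2]=6)
best[4] = 12  (first piece 2, then best[2]=6)
best[5] = 13  (first piece 1, then best[4]=12)
best[6] = 19
best[7] = 20  (first piece 1, then best[6]=19)
best[8] = 25  (first piece 2, then best[6]=19)
best[9] = 27
best[10] = 31  (first piece 2, then best[8]=25)
best[11] = 33  (first piece 2, then best[9]=27)
best[12] = 38  (first piece 6, then best[6]=19)
best[13] = 39  (first piece 1, then best[12]=38)
One optimal cutting: 6 + 6 + 1 → $19 + $19 + $1 = $39.

39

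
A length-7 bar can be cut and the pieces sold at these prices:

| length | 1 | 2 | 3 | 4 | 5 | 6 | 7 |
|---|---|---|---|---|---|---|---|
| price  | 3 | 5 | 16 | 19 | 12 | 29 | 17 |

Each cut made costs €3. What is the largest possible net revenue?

32

Build v[k] bottom-up: v[k] = max over allowed piece i of (p[i] + v[k−i]) − 3 per cut.
v[1] = 3
v[2] = 5
v[3] = 16
v[4] = 19
v[5] = 19  (first piece 1, then v[4]=19)
v[6] = 29  (first piece 3, then v[3]=16)
v[7] = 32  (first piece 3, then v[4]=19)
One optimal plan: pieces 4 + 3 (1 cut) → €35 − €3 = €32.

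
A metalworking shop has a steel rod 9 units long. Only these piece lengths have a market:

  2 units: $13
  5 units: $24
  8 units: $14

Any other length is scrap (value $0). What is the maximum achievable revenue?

52

Build r[k] bottom-up: r[k] = max over allowed piece i of (p[i] + r[k−i]).
r[1] = 0
r[2] = 13
r[3] = 13
r[4] = 26  (first piece 2, then r[2]=13)
r[5] = max(13+13, 24+0) = 26
r[6] = max(13+26, 24+0) = 39
r[7] = max(13+26, 24+13) = 39
r[8] = max(13+39, 24+13, 14+0) = 52
r[9] = max(13+39, 24+26, 14+0) = 52
One optimal cutting: pieces 2 + 2 + 2 + 2 with 1 unit of scrap → $52.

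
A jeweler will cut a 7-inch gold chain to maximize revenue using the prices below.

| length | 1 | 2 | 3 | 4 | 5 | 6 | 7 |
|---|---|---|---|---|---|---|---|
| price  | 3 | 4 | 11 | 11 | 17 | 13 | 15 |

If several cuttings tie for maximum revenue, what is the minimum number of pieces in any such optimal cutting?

Let r[k] be the best obtainable value from length k. For each k, try every first piece i and keep the best of price[i] + r[k−i].
r[1] = 3
r[2] = 6  (first piece 1, then r[1]=3)
r[3] = 11
r[4] = 14  (first piece 1, then r[3]=11)
r[5] = 17  (first piece 1, then r[4]=14)
r[6] = 22  (first piece 3, then r[3]=11)
r[7] = 25  (first piece 1, then r[6]=22)
Maximum revenue is $25.
Now minimize piece count subject to staying optimal: for each k, pieces[k] = 1 + min over i with p[i]+r[k−i]=r[k] of pieces[k−i].
pieces[4] = 2
pieces[5] = 1
pieces[6] = 2
pieces[7] = 3

3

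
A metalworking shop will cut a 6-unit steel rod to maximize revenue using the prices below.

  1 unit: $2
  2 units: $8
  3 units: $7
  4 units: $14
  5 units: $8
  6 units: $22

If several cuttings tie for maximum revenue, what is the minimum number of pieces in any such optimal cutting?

Consider every possible first cut. r[k] is the best of p[i]+r[k−i] over all sellable i≤k.
r[1] = 2
r[2] = 8
r[3] = 10  (first piece 1, then r[2]=8)
r[4] = 16  (first piece 2, then r[2]=8)
r[5] = 18  (first piece 1, then r[4]=16)
r[6] = 24  (first piece 2, then r[4]=16)
Maximum revenue is $24.
Now minimize piece count subject to staying optimal: for each k, pieces[k] = 1 + min over i with p[i]+r[k−i]=r[k] of pieces[k−i].
pieces[3] = 2
pieces[4] = 2
pieces[5] = 3
pieces[6] = 3

3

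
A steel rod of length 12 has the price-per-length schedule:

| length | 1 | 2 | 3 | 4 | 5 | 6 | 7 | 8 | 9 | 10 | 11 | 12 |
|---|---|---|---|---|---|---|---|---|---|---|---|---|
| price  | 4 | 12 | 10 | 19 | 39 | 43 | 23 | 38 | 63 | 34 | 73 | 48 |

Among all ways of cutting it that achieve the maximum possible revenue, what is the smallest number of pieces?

Consider every possible first cut. r[k] is the best of p[i]+r[k−i] over all sellable i≤k.
r[1] = 4
r[2] = max(4+4, 12+0) = 12
r[3] = max(4+12, 12+4, 10+0) = 16
r[4] = max(4+16, 12+12, 10+4, 19+0) = 24
r[5] = max(4+24, 12+16, 10+12, 19+4, 39+0) = 39
r[6] = max(4+39, 12+24, 10+16, 19+12, 39+4, 43+0) = 43
r[7] = max(4+43, 12+39, 10+24, …, 43+4, 23+0) = 51
r[8] = max(4+51, 12+43, 10+39, …, 23+4, 38+0) = 55
r[9] = max(4+55, 12+51, 10+43, …, 38+4, 63+0) = 63
r[10] = max(4+63, 12+55, 10+51, …, 63+4, 34+0) = 78
r[11] = max(4+78, 12+63, 10+55, …, 34+4, 73+0) = 82
r[12] = max(4+82, 12+78, 10+63, …, 73+4, 48+0) = 90
Maximum revenue is $90.
Now minimize piece count subject to staying optimal: for each k, pieces[k] = 1 + min over i with p[i]+r[k−i]=r[k] of pieces[k−i].
pieces[9] = 1
pieces[10] = 2
pieces[11] = 2
pieces[12] = 3

3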